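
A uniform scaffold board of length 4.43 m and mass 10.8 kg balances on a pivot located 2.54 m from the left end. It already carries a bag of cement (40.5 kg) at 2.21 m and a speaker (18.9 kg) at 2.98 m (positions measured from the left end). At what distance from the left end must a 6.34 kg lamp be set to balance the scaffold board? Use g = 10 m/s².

Choose the pivot (at 2.54 m from the left end) as the axis so the support reaction has zero arm there.
Beam weight: 10.8 × 10 = 108 N down at 2.215 m → arm 0.325 m, τ = 108 × 0.325 = 35.1 N·m counterclockwise.
Bag of cement: 40.5 × 10 = 405 N down at 2.21 m → arm 0.33 m, τ = 405 × 0.33 = 133.7 N·m counterclockwise.
Speaker: 18.9 × 10 = 189 N down at 2.98 m → arm 0.44 m, τ = 189 × 0.44 = 83.16 N·m clockwise.
Net moment of existing loads = 85.64 N·m counterclockwise.
The lamp weighs 6.34 × 10 = 63.4 N and must supply an equal clockwise moment, so its lever arm about the pivot is 85.64 / 63.4 = 1.35 m.
That puts it at 2.54 + 1.35 = 3.89 m from the left end.

x ≈ 3.89 m from the left end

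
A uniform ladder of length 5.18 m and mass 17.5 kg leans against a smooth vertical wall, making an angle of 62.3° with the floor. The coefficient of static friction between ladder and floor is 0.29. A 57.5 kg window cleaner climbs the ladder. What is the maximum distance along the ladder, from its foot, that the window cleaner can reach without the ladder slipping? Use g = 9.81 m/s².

d ≈ 2.94 m

About the foot of the ladder:
Ladder weight 17.5×9.81 = 171.7 N acts at 2.59 m along the ladder; its horizontal arm is 2.59·cos62.3° = 1.204 m → τ = 206.7 N·m clockwise.
Window cleaner weight 57.5×9.81 = 564.1 N at distance d → arm d·cos62.3° → τ = 564.1·d·0.4648 clockwise.
Wall normal N at the top has arm L sinθ = 4.586 m counterclockwise, so Στ = 0 gives N·4.586 = 206.7 + 262.2·d.
ΣFy = 0 ⇒ N_floor = 735.8 N, so the maximum friction is μ_s·N_floor = 0.29×735.8 = 213.4 N. ΣFx = 0 ⇒ N_wall = f, so at the slipping point N = 213.4 N.
Substituting: 213.4×4.586 = 206.7 + 262.2·d ⇒ d = (978.7 − 206.7) / 262.2 = 2.94 m.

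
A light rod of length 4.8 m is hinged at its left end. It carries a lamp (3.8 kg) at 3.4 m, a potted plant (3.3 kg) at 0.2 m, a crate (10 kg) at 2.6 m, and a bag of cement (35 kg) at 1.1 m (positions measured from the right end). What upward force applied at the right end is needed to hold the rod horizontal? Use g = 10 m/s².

F ≈ 358 N

Sum moments about the left end (the unknown pivot reaction has zero arm there).
Lamp: 3.8 × 10 = 38 N down at 3.4 m → arm 1.4 m, τ = 38 × 1.4 = 53.2 N·m clockwise.
Potted plant: 3.3 × 10 = 33 N down at 0.2 m → arm 4.6 m, τ = 33 × 4.6 = 151.8 N·m clockwise.
Crate: 10 × 10 = 100 N down at 2.6 m → arm 2.2 m, τ = 100 × 2.2 = 220 N·m clockwise.
Bag of cement: 35 × 10 = 350 N down at 1.1 m → arm 3.7 m, τ = 350 × 3.7 = 1295 N·m clockwise.
Net moment of the loads = 1720 N·m clockwise.
The upward force F acts at the right end, arm 4.8 m, giving F × 4.8 counterclockwise.
Setting net torque to zero: F × 4.8 = 1720 → F = 1720 / 4.8 = 358 N.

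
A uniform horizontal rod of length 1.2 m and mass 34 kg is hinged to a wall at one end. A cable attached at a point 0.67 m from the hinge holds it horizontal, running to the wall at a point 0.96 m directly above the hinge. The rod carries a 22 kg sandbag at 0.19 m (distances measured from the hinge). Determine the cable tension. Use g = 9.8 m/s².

About the hinge:
Beam weight: 34 × 9.8 = 333.2 N down at 0.6 m → arm 0.6 m, τ = 333.2 × 0.6 = 199.9 N·m clockwise.
Sandbag: 22 × 9.8 = 215.6 N down at 0.19 m → arm 0.19 m, τ = 215.6 × 0.19 = 40.96 N·m clockwise.
Total clockwise load moment = 240.9 N·m.
The cable tension T acts at 0.67 m; only its component perpendicular to the rod, T sinθ, produces torque. sinθ = h/√(h²+d²) = 0.96/√(0.96²+0.67²) = 0.82.
Setting net torque to zero: T × 0.67 × 0.82 = 240.9 → T = 240.9 / 0.5494 = 438 N.

T ≈ 438 N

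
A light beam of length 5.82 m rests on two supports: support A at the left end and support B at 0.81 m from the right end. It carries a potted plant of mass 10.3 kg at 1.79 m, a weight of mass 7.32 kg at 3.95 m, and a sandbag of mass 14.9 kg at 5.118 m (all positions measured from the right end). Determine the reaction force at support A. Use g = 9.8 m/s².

Taking torques about support B:
Potted plant: 10.3 × 9.8 = 100.9 N down at 1.79 m → arm 0.98 m, τ = 100.9 × 0.98 = 98.88 N·m counterclockwise.
Weight: 7.32 × 9.8 = 71.74 N down at 3.95 m → arm 3.14 m, τ = 71.74 × 3.14 = 225.3 N·m counterclockwise.
Sandbag: 14.9 × 9.8 = 146 N down at 5.118 m → arm 4.308 m, τ = 146 × 4.308 = 629 N·m counterclockwise.
Net load moment about support B = 953.2 N·m counterclockwise.
Reaction R at support A is upward at 5.82 m, arm 5.01 m → moment R × 5.01 clockwise.
Setting net torque to zero: R × 5.01 = 953.2 → R = 190 N.

R_A ≈ 190 N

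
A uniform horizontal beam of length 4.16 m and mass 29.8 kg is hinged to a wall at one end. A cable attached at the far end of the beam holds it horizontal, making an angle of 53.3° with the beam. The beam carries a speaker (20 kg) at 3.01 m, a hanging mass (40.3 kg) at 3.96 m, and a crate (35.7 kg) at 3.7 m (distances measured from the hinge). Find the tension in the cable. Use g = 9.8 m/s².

T ≈ 1220 N

Sum moments about the hinge (the unknown hinge reaction has zero arm there).
Beam weight: 29.8 × 9.8 = 292 N down at 2.08 m → arm 2.08 m, τ = 292 × 2.08 = 607.4 N·m clockwise.
Speaker: 20 × 9.8 = 196 N down at 3.01 m → arm 3.01 m, τ = 196 × 3.01 = 590 N·m clockwise.
Hanging mass: 40.3 × 9.8 = 394.9 N down at 3.96 m → arm 3.96 m, τ = 394.9 × 3.96 = 1564 N·m clockwise.
Crate: 35.7 × 9.8 = 349.9 N down at 3.7 m → arm 3.7 m, τ = 349.9 × 3.7 = 1295 N·m clockwise.
Total clockwise load moment = 4056 N·m.
The cable tension T acts at 4.16 m; only its component perpendicular to the beam, T sinθ, produces torque. sin 53.3° = 0.8018.
Στ = 0 ⇒ T × 4.16 × 0.8018 = 4056 ⇒ T = 4056 / 3.335 = 1220 N.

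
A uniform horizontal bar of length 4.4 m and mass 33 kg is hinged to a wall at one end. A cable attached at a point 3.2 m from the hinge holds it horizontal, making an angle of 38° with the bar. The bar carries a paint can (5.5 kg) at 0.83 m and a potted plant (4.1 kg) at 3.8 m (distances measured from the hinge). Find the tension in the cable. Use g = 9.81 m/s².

Take moments about the hinge.
Beam weight: 33 × 9.81 = 323.7 N down at 2.2 m → arm 2.2 m, τ = 323.7 × 2.2 = 712.1 N·m clockwise.
Paint can: 5.5 × 9.81 = 53.96 N down at 0.83 m → arm 0.83 m, τ = 53.96 × 0.83 = 44.79 N·m clockwise.
Potted plant: 4.1 × 9.81 = 40.22 N down at 3.8 m → arm 3.8 m, τ = 40.22 × 3.8 = 152.8 N·m clockwise.
Total clockwise load moment = 909.7 N·m.
The cable tension T acts at 3.2 m; only its component perpendicular to the bar, T sinθ, produces torque. sin 38° = 0.6157.
Balancing moments: T × 3.2 × 0.6157 = 909.7, giving T = 909.7 / 1.97 = 462 N.

T ≈ 462 N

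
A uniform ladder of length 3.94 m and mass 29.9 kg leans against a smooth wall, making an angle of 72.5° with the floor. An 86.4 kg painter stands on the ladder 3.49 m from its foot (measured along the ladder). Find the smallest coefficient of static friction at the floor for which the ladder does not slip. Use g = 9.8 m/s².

About the foot of the ladder:
Ladder weight 29.9×9.8 = 293 N acts at 1.97 m along the ladder; its horizontal arm is 1.97·cos72.5° = 0.5924 m → τ = 173.6 N·m clockwise.
Painter: 86.4×9.8 = 846.7 N at 3.49 m → arm 1.049 m → τ = 888.2 N·m clockwise.
Wall normal N acts horizontally at the top; its moment arm is the height L sinθ = 3.94·sin72.5° = 3.758 m, counterclockwise.
Στ = 0 ⇒ N × 3.758 = 1062 ⇒ N = 282.6 N.
ΣFx = 0 ⇒ f = N_wall = 282.6 N. ΣFy = 0 ⇒ N_floor = 1140 N.
μ_min = f / N_floor = 282.6 / 1140 = 0.248.

μ_min ≈ 0.248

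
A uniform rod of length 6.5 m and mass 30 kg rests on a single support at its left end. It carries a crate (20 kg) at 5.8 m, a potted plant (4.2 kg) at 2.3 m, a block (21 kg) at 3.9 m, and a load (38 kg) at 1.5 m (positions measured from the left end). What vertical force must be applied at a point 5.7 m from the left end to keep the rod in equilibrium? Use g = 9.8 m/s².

Choose the left end as the axis so the unknown pivot reaction has zero arm there.
Beam weight: 30 × 9.8 = 294 N down at 3.25 m → arm 3.25 m, τ = 294 × 3.25 = 955.5 N·m clockwise.
Crate: 20 × 9.8 = 196 N down at 5.8 m → arm 5.8 m, τ = 196 × 5.8 = 1137 N·m clockwise.
Potted plant: 4.2 × 9.8 = 41.16 N down at 2.3 m → arm 2.3 m, τ = 41.16 × 2.3 = 94.67 N·m clockwise.
Block: 21 × 9.8 = 205.8 N down at 3.9 m → arm 3.9 m, τ = 205.8 × 3.9 = 802.6 N·m clockwise.
Load: 38 × 9.8 = 372.4 N down at 1.5 m → arm 1.5 m, τ = 372.4 × 1.5 = 558.6 N·m clockwise.
Net moment of the loads = 3548 N·m clockwise.
The upward force F acts at a point 5.7 m from the left end, arm 5.7 m, giving F × 5.7 counterclockwise.
Balancing moments: F × 5.7 = 3548, giving F = 3548 / 5.7 = 622 N.

F ≈ 622 N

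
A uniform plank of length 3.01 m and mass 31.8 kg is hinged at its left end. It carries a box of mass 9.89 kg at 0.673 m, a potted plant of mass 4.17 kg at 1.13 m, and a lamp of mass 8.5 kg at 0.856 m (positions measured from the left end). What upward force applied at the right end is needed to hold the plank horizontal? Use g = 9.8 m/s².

Sum moments about the left end (the unknown pivot reaction has zero arm there).
Beam weight: 31.8 × 9.8 = 311.6 N down at 1.505 m → arm 1.505 m, τ = 311.6 × 1.505 = 469 N·m clockwise.
Box: 9.89 × 9.8 = 96.92 N down at 0.673 m → arm 0.673 m, τ = 96.92 × 0.673 = 65.23 N·m clockwise.
Potted plant: 4.17 × 9.8 = 40.87 N down at 1.13 m → arm 1.13 m, τ = 40.87 × 1.13 = 46.18 N·m clockwise.
Lamp: 8.5 × 9.8 = 83.3 N down at 0.856 m → arm 0.856 m, τ = 83.3 × 0.856 = 71.3 N·m clockwise.
Net moment of the loads = 651.7 N·m clockwise.
The upward force F acts at the right end, arm 3.01 m, giving F × 3.01 counterclockwise.
Setting net torque to zero: F × 3.01 = 651.7 → F = 651.7 / 3.01 = 217 N.

F ≈ 217 N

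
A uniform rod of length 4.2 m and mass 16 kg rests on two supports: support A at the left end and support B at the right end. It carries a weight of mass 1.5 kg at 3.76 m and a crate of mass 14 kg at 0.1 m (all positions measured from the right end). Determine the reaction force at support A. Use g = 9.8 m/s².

Sum moments about support B (its reaction then has zero moment arm).
Beam weight: 16 × 9.8 = 156.8 N down at 2.1 m → arm 2.1 m, τ = 156.8 × 2.1 = 329.3 N·m counterclockwise.
Weight: 1.5 × 9.8 = 14.7 N down at 3.76 m → arm 3.76 m, τ = 14.7 × 3.76 = 55.27 N·m counterclockwise.
Crate: 14 × 9.8 = 137.2 N down at 0.1 m → arm 0.1 m, τ = 137.2 × 0.1 = 13.72 N·m counterclockwise.
Net load moment about support B = 398.3 N·m counterclockwise.
Reaction R at support A is upward at 4.2 m, arm 4.2 m → moment R × 4.2 clockwise.
Στ = 0 ⇒ R × 4.2 = 398.3 ⇒ R = 94.8 N.

R_A ≈ 94.8 N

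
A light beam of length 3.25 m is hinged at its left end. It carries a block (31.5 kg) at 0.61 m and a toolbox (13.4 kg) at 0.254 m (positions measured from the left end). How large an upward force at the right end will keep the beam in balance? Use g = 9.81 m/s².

Take moments about the left end.
Block: 31.5 × 9.81 = 309 N down at 0.61 m → arm 0.61 m, τ = 309 × 0.61 = 188.5 N·m clockwise.
Toolbox: 13.4 × 9.81 = 131.5 N down at 0.254 m → arm 0.254 m, τ = 131.5 × 0.254 = 33.4 N·m clockwise.
Net moment of the loads = 221.9 N·m clockwise.
The upward force F acts at the right end, arm 3.25 m, giving F × 3.25 counterclockwise.
For rotational equilibrium, F × 3.25 = 221.9, so F = 221.9 / 3.25 = 68.3 N.

F ≈ 68.3 N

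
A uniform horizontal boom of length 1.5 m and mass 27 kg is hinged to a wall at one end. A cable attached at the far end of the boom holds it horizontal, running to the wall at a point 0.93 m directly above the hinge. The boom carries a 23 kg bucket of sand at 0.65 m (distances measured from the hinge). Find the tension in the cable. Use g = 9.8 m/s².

T ≈ 436 N

About the hinge:
Beam weight: 27 × 9.8 = 264.6 N down at 0.75 m → arm 0.75 m, τ = 264.6 × 0.75 = 198.5 N·m clockwise.
Bucket of sand: 23 × 9.8 = 225.4 N down at 0.65 m → arm 0.65 m, τ = 225.4 × 0.65 = 146.5 N·m clockwise.
Total clockwise load moment = 345 N·m.
The cable tension T acts at 1.5 m; only its component perpendicular to the boom, T sinθ, produces torque. sinθ = h/√(h²+d²) = 0.93/√(0.93²+1.5²) = 0.5269.
Setting net torque to zero: T × 1.5 × 0.5269 = 345 → T = 345 / 0.7904 = 436 N.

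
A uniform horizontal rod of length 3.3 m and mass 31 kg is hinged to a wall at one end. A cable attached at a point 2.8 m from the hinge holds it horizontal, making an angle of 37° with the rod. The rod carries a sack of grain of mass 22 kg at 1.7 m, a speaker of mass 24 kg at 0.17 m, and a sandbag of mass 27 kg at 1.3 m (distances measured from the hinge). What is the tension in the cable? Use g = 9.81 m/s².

Choose the hinge as the axis so the unknown hinge reaction has zero arm there.
Beam weight: 31 × 9.81 = 304.1 N down at 1.65 m → arm 1.65 m, τ = 304.1 × 1.65 = 501.8 N·m clockwise.
Sack of grain: 22 × 9.81 = 215.8 N down at 1.7 m → arm 1.7 m, τ = 215.8 × 1.7 = 366.9 N·m clockwise.
Speaker: 24 × 9.81 = 235.4 N down at 0.17 m → arm 0.17 m, τ = 235.4 × 0.17 = 40.02 N·m clockwise.
Sandbag: 27 × 9.81 = 264.9 N down at 1.3 m → arm 1.3 m, τ = 264.9 × 1.3 = 344.4 N·m clockwise.
Total clockwise load moment = 1253 N·m.
The cable tension T acts at 2.8 m; only its component perpendicular to the rod, T sinθ, produces torque. sin 37° = 0.6018.
For rotational equilibrium, T × 2.8 × 0.6018 = 1253, so T = 1253 / 1.685 = 744 N.

T ≈ 744 N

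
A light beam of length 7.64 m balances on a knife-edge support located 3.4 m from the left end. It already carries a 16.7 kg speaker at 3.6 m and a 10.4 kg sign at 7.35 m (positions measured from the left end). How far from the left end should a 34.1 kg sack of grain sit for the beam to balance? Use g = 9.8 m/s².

x ≈ 2.1 m from the left end

Sum moments about the knife-edge support (at 3.4 m from the left end) (the support reaction has zero arm there).
Speaker: 16.7 × 9.8 = 163.7 N down at 3.6 m → arm 0.2 m, τ = 163.7 × 0.2 = 32.74 N·m clockwise.
Sign: 10.4 × 9.8 = 101.9 N down at 7.35 m → arm 3.95 m, τ = 101.9 × 3.95 = 402.5 N·m clockwise.
Net moment of existing loads = 435.2 N·m clockwise.
The sack of grain weighs 34.1 × 9.8 = 334.2 N and must supply an equal counterclockwise moment, so its lever arm about the knife-edge support is 435.2 / 334.2 = 1.3 m.
That puts it at 3.4 − 1.3 = 2.1 m from the left end.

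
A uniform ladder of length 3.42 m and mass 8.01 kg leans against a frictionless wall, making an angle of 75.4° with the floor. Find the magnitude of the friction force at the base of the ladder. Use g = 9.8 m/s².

f ≈ 10.2 N

Sum moments about the foot of the ladder (the floor normal and friction both act there and drop out).
Ladder weight 8.01×9.8 = 78.5 N acts at 1.71 m along the ladder; its horizontal arm is 1.71·cos75.4° = 0.431 m → τ = 33.83 N·m clockwise.
Wall normal N acts horizontally at the top; its moment arm is the height L sinθ = 3.42·sin75.4° = 3.31 m, counterclockwise.
For rotational equilibrium, N × 3.31 = 33.83, so N = 10.2 N.
ΣFx = 0: friction at the foot balances the wall's push, so f = N_wall = 10.2 N.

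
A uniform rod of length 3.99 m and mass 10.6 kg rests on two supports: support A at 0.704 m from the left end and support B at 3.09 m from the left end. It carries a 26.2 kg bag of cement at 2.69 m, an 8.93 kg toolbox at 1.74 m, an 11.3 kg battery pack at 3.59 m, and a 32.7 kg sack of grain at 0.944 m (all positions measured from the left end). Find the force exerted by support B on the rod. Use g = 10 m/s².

About support A:
Beam weight: 10.6 × 10 = 106 N down at 1.995 m → arm 1.291 m, τ = 106 × 1.291 = 136.8 N·m clockwise.
Bag of cement: 26.2 × 10 = 262 N down at 2.69 m → arm 1.986 m, τ = 262 × 1.986 = 520.3 N·m clockwise.
Toolbox: 8.93 × 10 = 89.3 N down at 1.74 m → arm 1.036 m, τ = 89.3 × 1.036 = 92.51 N·m clockwise.
Battery pack: 11.3 × 10 = 113 N down at 3.59 m → arm 2.886 m, τ = 113 × 2.886 = 326.1 N·m clockwise.
Sack of grain: 32.7 × 10 = 327 N down at 0.944 m → arm 0.24 m, τ = 327 × 0.24 = 78.48 N·m clockwise.
Net load moment about support A = 1154 N·m clockwise.
Reaction R at support B is upward at 3.09 m, arm 2.386 m → moment R × 2.386 counterclockwise.
For rotational equilibrium, R × 2.386 = 1154, so R = 484 N.

R_B ≈ 484 N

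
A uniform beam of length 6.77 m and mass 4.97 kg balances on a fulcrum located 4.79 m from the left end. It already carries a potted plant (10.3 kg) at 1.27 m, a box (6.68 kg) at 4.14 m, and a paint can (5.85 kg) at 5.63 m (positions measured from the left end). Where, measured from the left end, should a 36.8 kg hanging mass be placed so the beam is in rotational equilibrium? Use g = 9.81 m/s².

x ≈ 5.95 m from the left end

Take moments about the fulcrum (at 4.79 m from the left end).
Beam weight: 4.97 × 9.81 = 48.76 N down at 3.385 m → arm 1.405 m, τ = 48.76 × 1.405 = 68.51 N·m counterclockwise.
Potted plant: 10.3 × 9.81 = 101 N down at 1.27 m → arm 3.52 m, τ = 101 × 3.52 = 355.5 N·m counterclockwise.
Box: 6.68 × 9.81 = 65.53 N down at 4.14 m → arm 0.65 m, τ = 65.53 × 0.65 = 42.59 N·m counterclockwise.
Paint can: 5.85 × 9.81 = 57.39 N down at 5.63 m → arm 0.84 m, τ = 57.39 × 0.84 = 48.21 N·m clockwise.
Net moment of existing loads = 418.4 N·m counterclockwise.
The hanging mass weighs 36.8 × 9.81 = 361 N and must supply an equal clockwise moment, so its lever arm about the fulcrum is 418.4 / 361 = 1.16 m.
That puts it at 4.79 + 1.16 = 5.95 m from the left end.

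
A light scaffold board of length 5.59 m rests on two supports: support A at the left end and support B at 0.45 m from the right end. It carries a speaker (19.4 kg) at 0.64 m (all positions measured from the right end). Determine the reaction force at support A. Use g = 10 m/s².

R_A ≈ 7.17 N

About support B:
Speaker: 19.4 × 10 = 194 N down at 0.64 m → arm 0.19 m, τ = 194 × 0.19 = 36.86 N·m counterclockwise.
Net load moment about support B = 36.86 N·m counterclockwise.
Reaction R at support A is upward at 5.59 m, arm 5.14 m → moment R × 5.14 clockwise.
Setting net torque to zero: R × 5.14 = 36.86 → R = 7.17 N.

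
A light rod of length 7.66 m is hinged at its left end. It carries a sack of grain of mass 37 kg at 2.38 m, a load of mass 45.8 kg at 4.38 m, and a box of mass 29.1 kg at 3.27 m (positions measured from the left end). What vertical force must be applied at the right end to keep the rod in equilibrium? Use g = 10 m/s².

About the left end:
Sack of grain: 37 × 10 = 370 N down at 2.38 m → arm 2.38 m, τ = 370 × 2.38 = 880.6 N·m clockwise.
Load: 45.8 × 10 = 458 N down at 4.38 m → arm 4.38 m, τ = 458 × 4.38 = 2006 N·m clockwise.
Box: 29.1 × 10 = 291 N down at 3.27 m → arm 3.27 m, τ = 291 × 3.27 = 951.6 N·m clockwise.
Net moment of the loads = 3838 N·m clockwise.
The upward force F acts at the right end, arm 7.66 m, giving F × 7.66 counterclockwise.
Balancing moments: F × 7.66 = 3838, giving F = 3838 / 7.66 = 501 N.

F ≈ 501 N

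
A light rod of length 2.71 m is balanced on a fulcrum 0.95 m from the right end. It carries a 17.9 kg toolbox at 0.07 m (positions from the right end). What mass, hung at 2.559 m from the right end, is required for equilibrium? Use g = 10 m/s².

About the fulcrum (at 0.95 m from the right end):
Toolbox: 17.9 × 10 = 179 N down at 0.07 m → arm 0.88 m, τ = 179 × 0.88 = 157.5 N·m clockwise.
Net moment of known loads = 157.5 N·m clockwise.
An unknown mass m at 2.559 m has arm 1.609 m; its moment is m·g·1.609 counterclockwise.
For rotational equilibrium, m × 10 × 1.609 = 157.5, so m = 157.5 / (10 × 1.609) = 9.79 kg.

m ≈ 9.79 kg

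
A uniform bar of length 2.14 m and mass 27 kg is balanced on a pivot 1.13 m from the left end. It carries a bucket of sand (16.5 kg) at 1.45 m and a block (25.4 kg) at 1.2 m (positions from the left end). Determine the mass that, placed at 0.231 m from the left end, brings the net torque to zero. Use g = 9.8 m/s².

m ≈ 6.05 kg

Sum moments about the pivot (at 1.13 m from the left end) (the support reaction has zero arm there).
Beam weight: 27 × 9.8 = 264.6 N down at 1.07 m → arm 0.06 m, τ = 264.6 × 0.06 = 15.88 N·m counterclockwise.
Bucket of sand: 16.5 × 9.8 = 161.7 N down at 1.45 m → arm 0.32 m, τ = 161.7 × 0.32 = 51.74 N·m clockwise.
Block: 25.4 × 9.8 = 248.9 N down at 1.2 m → arm 0.07 m, τ = 248.9 × 0.07 = 17.42 N·m clockwise.
Net moment of known loads = 53.28 N·m clockwise.
An unknown mass m at 0.231 m has arm 0.899 m; its moment is m·g·0.899 counterclockwise.
Στ = 0 ⇒ m × 9.8 × 0.899 = 53.28 ⇒ m = 53.28 / (9.8 × 0.899) = 6.05 kg.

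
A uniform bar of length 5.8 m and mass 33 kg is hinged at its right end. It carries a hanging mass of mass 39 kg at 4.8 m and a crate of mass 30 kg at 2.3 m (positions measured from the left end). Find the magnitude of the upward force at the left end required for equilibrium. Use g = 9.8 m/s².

F ≈ 405 N

Choose the right end as the axis so the unknown pivot reaction has zero arm there.
Beam weight: 33 × 9.8 = 323.4 N down at 2.9 m → arm 2.9 m, τ = 323.4 × 2.9 = 937.9 N·m counterclockwise.
Hanging mass: 39 × 9.8 = 382.2 N down at 4.8 m → arm 1 m, τ = 382.2 × 1 = 382.2 N·m counterclockwise.
Crate: 30 × 9.8 = 294 N down at 2.3 m → arm 3.5 m, τ = 294 × 3.5 = 1029 N·m counterclockwise.
Net moment of the loads = 2349 N·m counterclockwise.
The upward force F acts at the left end, arm 5.8 m, giving F × 5.8 clockwise.
Στ = 0 ⇒ F × 5.8 = 2349 ⇒ F = 2349 / 5.8 = 405 N.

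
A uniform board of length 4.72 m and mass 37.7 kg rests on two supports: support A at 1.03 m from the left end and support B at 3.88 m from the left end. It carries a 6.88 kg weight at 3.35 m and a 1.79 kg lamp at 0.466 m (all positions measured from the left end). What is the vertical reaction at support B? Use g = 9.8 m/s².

Take moments about support A.
Beam weight: 37.7 × 9.8 = 369.5 N down at 2.36 m → arm 1.33 m, τ = 369.5 × 1.33 = 491.4 N·m clockwise.
Weight: 6.88 × 9.8 = 67.42 N down at 3.35 m → arm 2.32 m, τ = 67.42 × 2.32 = 156.4 N·m clockwise.
Lamp: 1.79 × 9.8 = 17.54 N down at 0.466 m → arm 0.564 m, τ = 17.54 × 0.564 = 9.893 N·m counterclockwise.
Net load moment about support A = 637.9 N·m clockwise.
Reaction R at support B is upward at 3.88 m, arm 2.85 m → moment R × 2.85 counterclockwise.
Στ = 0 ⇒ R × 2.85 = 637.9 ⇒ R = 224 N.

R_B ≈ 224 N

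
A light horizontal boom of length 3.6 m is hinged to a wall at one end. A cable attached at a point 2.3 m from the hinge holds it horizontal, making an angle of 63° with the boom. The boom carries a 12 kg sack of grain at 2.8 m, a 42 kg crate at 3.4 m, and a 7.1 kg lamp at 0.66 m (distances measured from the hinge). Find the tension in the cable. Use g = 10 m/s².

Sum moments about the hinge (the unknown hinge reaction has zero arm there).
Sack of grain: 12 × 10 = 120 N down at 2.8 m → arm 2.8 m, τ = 120 × 2.8 = 336 N·m clockwise.
Crate: 42 × 10 = 420 N down at 3.4 m → arm 3.4 m, τ = 420 × 3.4 = 1428 N·m clockwise.
Lamp: 7.1 × 10 = 71 N down at 0.66 m → arm 0.66 m, τ = 71 × 0.66 = 46.86 N·m clockwise.
Total clockwise load moment = 1811 N·m.
The cable tension T acts at 2.3 m; only its component perpendicular to the boom, T sinθ, produces torque. sin 63° = 0.891.
For rotational equilibrium, T × 2.3 × 0.891 = 1811, so T = 1811 / 2.049 = 884 N.

T ≈ 884 N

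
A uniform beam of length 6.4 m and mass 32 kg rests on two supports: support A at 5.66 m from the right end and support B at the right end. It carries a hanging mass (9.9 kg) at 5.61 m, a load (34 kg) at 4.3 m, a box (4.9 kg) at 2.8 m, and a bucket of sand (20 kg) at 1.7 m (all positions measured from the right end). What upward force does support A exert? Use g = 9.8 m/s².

R_A ≈ 609 N

About support B:
Beam weight: 32 × 9.8 = 313.6 N down at 3.2 m → arm 3.2 m, τ = 313.6 × 3.2 = 1004 N·m counterclockwise.
Hanging mass: 9.9 × 9.8 = 97.02 N down at 5.61 m → arm 5.61 m, τ = 97.02 × 5.61 = 544.3 N·m counterclockwise.
Load: 34 × 9.8 = 333.2 N down at 4.3 m → arm 4.3 m, τ = 333.2 × 4.3 = 1433 N·m counterclockwise.
Box: 4.9 × 9.8 = 48.02 N down at 2.8 m → arm 2.8 m, τ = 48.02 × 2.8 = 134.5 N·m counterclockwise.
Bucket of sand: 20 × 9.8 = 196 N down at 1.7 m → arm 1.7 m, τ = 196 × 1.7 = 333.2 N·m counterclockwise.
Net load moment about support B = 3449 N·m counterclockwise.
Reaction R at support A is upward at 5.66 m, arm 5.66 m → moment R × 5.66 clockwise.
Balancing moments: R × 5.66 = 3449, giving R = 609 N.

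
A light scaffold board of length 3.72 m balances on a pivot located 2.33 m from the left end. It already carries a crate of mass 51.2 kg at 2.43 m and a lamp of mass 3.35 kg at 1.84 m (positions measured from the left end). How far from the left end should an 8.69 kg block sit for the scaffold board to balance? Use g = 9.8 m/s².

x ≈ 1.93 m from the left end

Taking torques about the pivot (at 2.33 m from the left end):
Crate: 51.2 × 9.8 = 501.8 N down at 2.43 m → arm 0.1 m, τ = 501.8 × 0.1 = 50.18 N·m clockwise.
Lamp: 3.35 × 9.8 = 32.83 N down at 1.84 m → arm 0.49 m, τ = 32.83 × 0.49 = 16.09 N·m counterclockwise.
Net moment of existing loads = 34.09 N·m clockwise.
The block weighs 8.69 × 9.8 = 85.16 N and must supply an equal counterclockwise moment, so its lever arm about the pivot is 34.09 / 85.16 = 0.4 m.
That puts it at 2.33 − 0.4 = 1.93 m from the left end.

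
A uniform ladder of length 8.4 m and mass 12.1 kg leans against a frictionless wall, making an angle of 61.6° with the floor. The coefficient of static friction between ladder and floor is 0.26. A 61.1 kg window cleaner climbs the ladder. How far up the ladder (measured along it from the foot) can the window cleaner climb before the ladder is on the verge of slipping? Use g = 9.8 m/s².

d ≈ 4.01 m

About the foot of the ladder:
Ladder weight 12.1×9.8 = 118.6 N acts at 4.2 m along the ladder; its horizontal arm is 4.2·cos61.6° = 1.998 m → τ = 237 N·m clockwise.
Window cleaner weight 61.1×9.8 = 598.8 N at distance d → arm d·cos61.6° → τ = 598.8·d·0.4756 clockwise.
Wall normal N at the top has arm L sinθ = 7.389 m counterclockwise, so Στ = 0 gives N·7.389 = 237 + 284.8·d.
ΣFy = 0 ⇒ N_floor = 717.4 N, so the maximum friction is μ_s·N_floor = 0.26×717.4 = 186.5 N. ΣFx = 0 ⇒ N_wall = f, so at the slipping point N = 186.5 N.
Substituting: 186.5×7.389 = 237 + 284.8·d ⇒ d = (1378 − 237) / 284.8 = 4.01 m.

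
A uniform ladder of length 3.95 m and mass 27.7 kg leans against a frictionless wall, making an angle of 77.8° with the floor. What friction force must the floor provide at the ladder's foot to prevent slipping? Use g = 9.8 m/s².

Take moments about the foot of the ladder.
Ladder weight 27.7×9.8 = 271.5 N acts at 1.975 m along the ladder; its horizontal arm is 1.975·cos77.8° = 0.4174 m → τ = 113.3 N·m clockwise.
Wall normal N acts horizontally at the top; its moment arm is the height L sinθ = 3.95·sin77.8° = 3.861 m, counterclockwise.
Setting net torque to zero: N × 3.861 = 113.3 → N = 29.3 N.
ΣFx = 0: friction at the foot balances the wall's push, so f = N_wall = 29.3 N.

f ≈ 29.3 N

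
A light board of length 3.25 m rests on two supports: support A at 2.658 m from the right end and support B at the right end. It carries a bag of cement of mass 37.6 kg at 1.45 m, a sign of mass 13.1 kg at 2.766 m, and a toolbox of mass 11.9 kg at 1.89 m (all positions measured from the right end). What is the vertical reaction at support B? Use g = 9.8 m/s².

Sum moments about support A (its reaction then has zero moment arm).
Bag of cement: 37.6 × 9.8 = 368.5 N down at 1.45 m → arm 1.208 m, τ = 368.5 × 1.208 = 445.1 N·m clockwise.
Sign: 13.1 × 9.8 = 128.4 N down at 2.766 m → arm 0.108 m, τ = 128.4 × 0.108 = 13.87 N·m counterclockwise.
Toolbox: 11.9 × 9.8 = 116.6 N down at 1.89 m → arm 0.768 m, τ = 116.6 × 0.768 = 89.55 N·m clockwise.
Net load moment about support A = 520.8 N·m clockwise.
Reaction R at support B is upward at 0 m, arm 2.658 m → moment R × 2.658 counterclockwise.
Στ = 0 ⇒ R × 2.658 = 520.8 ⇒ R = 196 N.

R_B ≈ 196 N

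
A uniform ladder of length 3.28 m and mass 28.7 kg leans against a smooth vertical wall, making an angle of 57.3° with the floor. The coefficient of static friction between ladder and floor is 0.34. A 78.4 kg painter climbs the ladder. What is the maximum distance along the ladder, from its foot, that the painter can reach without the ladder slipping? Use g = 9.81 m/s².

Choose the foot of the ladder as the axis so the floor normal and friction both act there and drop out.
Ladder weight 28.7×9.81 = 281.5 N acts at 1.64 m along the ladder; its horizontal arm is 1.64·cos57.3° = 0.886 m → τ = 249.4 N·m clockwise.
Painter weight 78.4×9.81 = 769.1 N at distance d → arm d·cos57.3° → τ = 769.1·d·0.5402 clockwise.
Wall normal N at the top has arm L sinθ = 2.76 m counterclockwise, so Στ = 0 gives N·2.76 = 249.4 + 415.5·d.
ΣFy = 0 ⇒ N_floor = 1051 N, so the maximum friction is μ_s·N_floor = 0.34×1051 = 357.3 N. ΣFx = 0 ⇒ N_wall = f, so at the slipping point N = 357.3 N.
Substituting: 357.3×2.76 = 249.4 + 415.5·d ⇒ d = (986.1 − 249.4) / 415.5 = 1.77 m.

d ≈ 1.77 m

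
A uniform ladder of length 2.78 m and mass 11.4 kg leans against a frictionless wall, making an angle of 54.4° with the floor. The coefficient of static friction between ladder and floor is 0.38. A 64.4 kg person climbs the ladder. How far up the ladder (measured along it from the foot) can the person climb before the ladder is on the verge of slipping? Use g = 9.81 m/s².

d ≈ 1.49 m

Taking torques about the foot of the ladder:
Ladder weight 11.4×9.81 = 111.8 N acts at 1.39 m along the ladder; its horizontal arm is 1.39·cos54.4° = 0.8092 m → τ = 90.47 N·m clockwise.
Person weight 64.4×9.81 = 631.8 N at distance d → arm d·cos54.4° → τ = 631.8·d·0.5821 clockwise.
Wall normal N at the top has arm L sinθ = 2.26 m counterclockwise, so Στ = 0 gives N·2.26 = 90.47 + 367.8·d.
ΣFy = 0 ⇒ N_floor = 743.6 N, so the maximum friction is μ_s·N_floor = 0.38×743.6 = 282.6 N. ΣFx = 0 ⇒ N_wall = f, so at the slipping point N = 282.6 N.
Substituting: 282.6×2.26 = 90.47 + 367.8·d ⇒ d = (638.7 − 90.47) / 367.8 = 1.49 m.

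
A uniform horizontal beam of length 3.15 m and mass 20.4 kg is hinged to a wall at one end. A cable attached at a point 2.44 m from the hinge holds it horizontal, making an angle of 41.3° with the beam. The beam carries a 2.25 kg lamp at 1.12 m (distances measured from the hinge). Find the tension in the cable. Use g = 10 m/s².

T ≈ 215 N

Choose the hinge as the axis so the unknown hinge reaction has zero arm there.
Beam weight: 20.4 × 10 = 204 N down at 1.575 m → arm 1.575 m, τ = 204 × 1.575 = 321.3 N·m clockwise.
Lamp: 2.25 × 10 = 22.5 N down at 1.12 m → arm 1.12 m, τ = 22.5 × 1.12 = 25.2 N·m clockwise.
Total clockwise load moment = 346.5 N·m.
The cable tension T acts at 2.44 m; only its component perpendicular to the beam, T sinθ, produces torque. sin 41.3° = 0.66.
For rotational equilibrium, T × 2.44 × 0.66 = 346.5, so T = 346.5 / 1.61 = 215 N.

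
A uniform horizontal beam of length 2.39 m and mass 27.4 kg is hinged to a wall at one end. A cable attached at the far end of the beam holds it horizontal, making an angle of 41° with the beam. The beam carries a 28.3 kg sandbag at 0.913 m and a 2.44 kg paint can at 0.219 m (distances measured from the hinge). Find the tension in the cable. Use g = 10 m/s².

T ≈ 377 N

Taking torques about the hinge:
Beam weight: 27.4 × 10 = 274 N down at 1.195 m → arm 1.195 m, τ = 274 × 1.195 = 327.4 N·m clockwise.
Sandbag: 28.3 × 10 = 283 N down at 0.913 m → arm 0.913 m, τ = 283 × 0.913 = 258.4 N·m clockwise.
Paint can: 2.44 × 10 = 24.4 N down at 0.219 m → arm 0.219 m, τ = 24.4 × 0.219 = 5.344 N·m clockwise.
Total clockwise load moment = 591.1 N·m.
The cable tension T acts at 2.39 m; only its component perpendicular to the beam, T sinθ, produces torque. sin 41° = 0.6561.
Balancing moments: T × 2.39 × 0.6561 = 591.1, giving T = 591.1 / 1.568 = 377 N.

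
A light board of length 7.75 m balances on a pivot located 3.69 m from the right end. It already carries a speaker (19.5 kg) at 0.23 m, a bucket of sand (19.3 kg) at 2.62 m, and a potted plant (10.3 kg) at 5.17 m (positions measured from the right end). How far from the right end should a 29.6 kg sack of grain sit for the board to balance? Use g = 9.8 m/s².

Sum moments about the pivot (at 3.69 m from the right end) (the support reaction has zero arm there).
Speaker: 19.5 × 9.8 = 191.1 N down at 0.23 m → arm 3.46 m, τ = 191.1 × 3.46 = 661.2 N·m clockwise.
Bucket of sand: 19.3 × 9.8 = 189.1 N down at 2.62 m → arm 1.07 m, τ = 189.1 × 1.07 = 202.3 N·m clockwise.
Potted plant: 10.3 × 9.8 = 100.9 N down at 5.17 m → arm 1.48 m, τ = 100.9 × 1.48 = 149.3 N·m counterclockwise.
Net moment of existing loads = 714.2 N·m clockwise.
The sack of grain weighs 29.6 × 9.8 = 290.1 N and must supply an equal counterclockwise moment, so its lever arm about the pivot is 714.2 / 290.1 = 2.46 m.
That puts it at 3.69 + 2.46 = 6.15 m from the right end.

x ≈ 6.15 m from the right end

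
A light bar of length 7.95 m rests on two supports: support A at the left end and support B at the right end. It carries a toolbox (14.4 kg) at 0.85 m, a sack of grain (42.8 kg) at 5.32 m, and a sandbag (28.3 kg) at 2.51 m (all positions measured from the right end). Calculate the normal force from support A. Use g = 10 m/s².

R_A ≈ 391 N

About support B:
Toolbox: 14.4 × 10 = 144 N down at 0.85 m → arm 0.85 m, τ = 144 × 0.85 = 122.4 N·m counterclockwise.
Sack of grain: 42.8 × 10 = 428 N down at 5.32 m → arm 5.32 m, τ = 428 × 5.32 = 2277 N·m counterclockwise.
Sandbag: 28.3 × 10 = 283 N down at 2.51 m → arm 2.51 m, τ = 283 × 2.51 = 710.3 N·m counterclockwise.
Net load moment about support B = 3110 N·m counterclockwise.
Reaction R at support A is upward at 7.95 m, arm 7.95 m → moment R × 7.95 clockwise.
For rotational equilibrium, R × 7.95 = 3110, so R = 391 N.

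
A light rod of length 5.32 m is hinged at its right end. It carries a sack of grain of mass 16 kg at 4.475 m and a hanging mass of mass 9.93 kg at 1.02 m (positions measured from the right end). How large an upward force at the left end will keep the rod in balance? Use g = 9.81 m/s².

Sum moments about the right end (the unknown pivot reaction has zero arm there).
Sack of grain: 16 × 9.81 = 157 N down at 4.475 m → arm 4.475 m, τ = 157 × 4.475 = 702.6 N·m counterclockwise.
Hanging mass: 9.93 × 9.81 = 97.41 N down at 1.02 m → arm 1.02 m, τ = 97.41 × 1.02 = 99.36 N·m counterclockwise.
Net moment of the loads = 802 N·m counterclockwise.
The upward force F acts at the left end, arm 5.32 m, giving F × 5.32 clockwise.
Στ = 0 ⇒ F × 5.32 = 802 ⇒ F = 802 / 5.32 = 151 N.

F ≈ 151 N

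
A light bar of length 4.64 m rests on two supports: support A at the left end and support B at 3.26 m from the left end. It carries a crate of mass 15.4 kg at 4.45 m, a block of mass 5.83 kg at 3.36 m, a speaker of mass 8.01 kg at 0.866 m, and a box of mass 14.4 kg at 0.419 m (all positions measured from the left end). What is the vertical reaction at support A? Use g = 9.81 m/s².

R_A ≈ 124 N

About support B:
Crate: 15.4 × 9.81 = 151.1 N down at 4.45 m → arm 1.19 m, τ = 151.1 × 1.19 = 179.8 N·m clockwise.
Block: 5.83 × 9.81 = 57.19 N down at 3.36 m → arm 0.1 m, τ = 57.19 × 0.1 = 5.719 N·m clockwise.
Speaker: 8.01 × 9.81 = 78.58 N down at 0.866 m → arm 2.394 m, τ = 78.58 × 2.394 = 188.1 N·m counterclockwise.
Box: 14.4 × 9.81 = 141.3 N down at 0.419 m → arm 2.841 m, τ = 141.3 × 2.841 = 401.4 N·m counterclockwise.
Net load moment about support B = 404 N·m counterclockwise.
Reaction R at support A is upward at 0 m, arm 3.26 m → moment R × 3.26 clockwise.
Setting net torque to zero: R × 3.26 = 404 → R = 124 N.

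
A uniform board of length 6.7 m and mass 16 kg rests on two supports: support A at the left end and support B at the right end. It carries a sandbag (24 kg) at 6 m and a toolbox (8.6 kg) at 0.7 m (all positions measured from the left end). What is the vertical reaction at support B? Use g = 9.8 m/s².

R_B ≈ 298 N

Choose support A as the axis so its reaction then has zero moment arm.
Beam weight: 16 × 9.8 = 156.8 N down at 3.35 m → arm 3.35 m, τ = 156.8 × 3.35 = 525.3 N·m clockwise.
Sandbag: 24 × 9.8 = 235.2 N down at 6 m → arm 6 m, τ = 235.2 × 6 = 1411 N·m clockwise.
Toolbox: 8.6 × 9.8 = 84.28 N down at 0.7 m → arm 0.7 m, τ = 84.28 × 0.7 = 59 N·m clockwise.
Net load moment about support A = 1995 N·m clockwise.
Reaction R at support B is upward at 6.7 m, arm 6.7 m → moment R × 6.7 counterclockwise.
For rotational equilibrium, R × 6.7 = 1995, so R = 298 N.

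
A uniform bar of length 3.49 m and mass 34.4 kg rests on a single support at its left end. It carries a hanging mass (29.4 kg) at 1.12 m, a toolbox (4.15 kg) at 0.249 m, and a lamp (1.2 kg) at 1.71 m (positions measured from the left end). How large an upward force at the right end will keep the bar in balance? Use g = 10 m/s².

F ≈ 275 N

Choose the left end as the axis so the unknown pivot reaction has zero arm there.
Beam weight: 34.4 × 10 = 344 N down at 1.745 m → arm 1.745 m, τ = 344 × 1.745 = 600.3 N·m clockwise.
Hanging mass: 29.4 × 10 = 294 N down at 1.12 m → arm 1.12 m, τ = 294 × 1.12 = 329.3 N·m clockwise.
Toolbox: 4.15 × 10 = 41.5 N down at 0.249 m → arm 0.249 m, τ = 41.5 × 0.249 = 10.33 N·m clockwise.
Lamp: 1.2 × 10 = 12 N down at 1.71 m → arm 1.71 m, τ = 12 × 1.71 = 20.52 N·m clockwise.
Net moment of the loads = 960.4 N·m clockwise.
The upward force F acts at the right end, arm 3.49 m, giving F × 3.49 counterclockwise.
Στ = 0 ⇒ F × 3.49 = 960.4 ⇒ F = 960.4 / 3.49 = 275 N.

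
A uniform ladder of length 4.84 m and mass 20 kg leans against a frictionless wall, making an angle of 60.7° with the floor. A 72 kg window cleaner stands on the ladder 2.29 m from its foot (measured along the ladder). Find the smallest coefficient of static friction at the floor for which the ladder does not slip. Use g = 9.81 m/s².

Sum moments about the foot of the ladder (the floor normal and friction both act there and drop out).
Ladder weight 20×9.81 = 196.2 N acts at 2.42 m along the ladder; its horizontal arm is 2.42·cos60.7° = 1.184 m → τ = 232.3 N·m clockwise.
Window cleaner: 72×9.81 = 706.3 N at 2.29 m → arm 1.121 m → τ = 791.8 N·m clockwise.
Wall normal N acts horizontally at the top; its moment arm is the height L sinθ = 4.84·sin60.7° = 4.221 m, counterclockwise.
Balancing moments: N × 4.221 = 1024, giving N = 242.6 N.
ΣFx = 0 ⇒ f = N_wall = 242.6 N. ΣFy = 0 ⇒ N_floor = 902.5 N.
μ_min = f / N_floor = 242.6 / 902.5 = 0.269.

μ_min ≈ 0.269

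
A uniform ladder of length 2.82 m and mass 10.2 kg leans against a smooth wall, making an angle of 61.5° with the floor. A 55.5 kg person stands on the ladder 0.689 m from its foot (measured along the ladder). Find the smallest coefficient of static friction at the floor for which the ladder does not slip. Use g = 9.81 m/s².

μ_min ≈ 0.154

Taking torques about the foot of the ladder:
Ladder weight 10.2×9.81 = 100.1 N acts at 1.41 m along the ladder; its horizontal arm is 1.41·cos61.5° = 0.6728 m → τ = 67.35 N·m clockwise.
Person: 55.5×9.81 = 544.5 N at 0.689 m → arm 0.3288 m → τ = 179 N·m clockwise.
Wall normal N acts horizontally at the top; its moment arm is the height L sinθ = 2.82·sin61.5° = 2.478 m, counterclockwise.
For rotational equilibrium, N × 2.478 = 246.3, so N = 99.39 N.
ΣFx = 0 ⇒ f = N_wall = 99.39 N. ΣFy = 0 ⇒ N_floor = 644.6 N.
μ_min = f / N_floor = 99.39 / 644.6 = 0.154.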